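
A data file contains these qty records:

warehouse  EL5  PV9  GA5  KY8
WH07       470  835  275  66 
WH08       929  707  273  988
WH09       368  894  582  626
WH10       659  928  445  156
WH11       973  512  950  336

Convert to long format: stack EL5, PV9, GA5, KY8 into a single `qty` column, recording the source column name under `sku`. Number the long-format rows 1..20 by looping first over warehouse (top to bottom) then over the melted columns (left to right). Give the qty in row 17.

20 rows total (5 × 4). Row 17: index ⌊(17-1)/4⌋ = 4 into warehouse → WH11; (17-1) mod 4 = 0 into the melted columns → EL5.
So row 17 is (WH11, EL5, 973); qty = 973.

973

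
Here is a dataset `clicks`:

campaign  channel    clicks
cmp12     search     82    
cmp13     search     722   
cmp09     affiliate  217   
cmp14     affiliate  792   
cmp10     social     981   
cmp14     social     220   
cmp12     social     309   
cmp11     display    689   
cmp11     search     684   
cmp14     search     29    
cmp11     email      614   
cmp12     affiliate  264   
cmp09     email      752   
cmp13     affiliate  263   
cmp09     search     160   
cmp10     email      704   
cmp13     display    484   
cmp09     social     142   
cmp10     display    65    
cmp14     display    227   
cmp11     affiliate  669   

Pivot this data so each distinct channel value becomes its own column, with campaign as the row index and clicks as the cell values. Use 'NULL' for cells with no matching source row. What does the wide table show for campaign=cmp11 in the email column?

The long row with campaign=cmp11, channel=email has clicks=614.

614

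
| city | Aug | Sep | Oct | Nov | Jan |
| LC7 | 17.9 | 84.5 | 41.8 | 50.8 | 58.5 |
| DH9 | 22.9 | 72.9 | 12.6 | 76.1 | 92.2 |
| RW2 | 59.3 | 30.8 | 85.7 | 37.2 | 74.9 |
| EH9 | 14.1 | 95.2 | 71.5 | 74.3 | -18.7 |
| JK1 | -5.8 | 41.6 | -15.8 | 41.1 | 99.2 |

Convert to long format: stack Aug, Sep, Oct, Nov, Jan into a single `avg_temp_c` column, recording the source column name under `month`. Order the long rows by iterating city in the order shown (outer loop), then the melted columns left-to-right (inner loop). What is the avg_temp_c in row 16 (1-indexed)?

14.1

25 rows total (5 × 5). Row 16: index ⌊(16-1)/5⌋ = 3 into city → EH9; (16-1) mod 5 = 0 into the melted columns → Aug.
So row 16 is (EH9, Aug, 14.1); avg_temp_c = 14.1.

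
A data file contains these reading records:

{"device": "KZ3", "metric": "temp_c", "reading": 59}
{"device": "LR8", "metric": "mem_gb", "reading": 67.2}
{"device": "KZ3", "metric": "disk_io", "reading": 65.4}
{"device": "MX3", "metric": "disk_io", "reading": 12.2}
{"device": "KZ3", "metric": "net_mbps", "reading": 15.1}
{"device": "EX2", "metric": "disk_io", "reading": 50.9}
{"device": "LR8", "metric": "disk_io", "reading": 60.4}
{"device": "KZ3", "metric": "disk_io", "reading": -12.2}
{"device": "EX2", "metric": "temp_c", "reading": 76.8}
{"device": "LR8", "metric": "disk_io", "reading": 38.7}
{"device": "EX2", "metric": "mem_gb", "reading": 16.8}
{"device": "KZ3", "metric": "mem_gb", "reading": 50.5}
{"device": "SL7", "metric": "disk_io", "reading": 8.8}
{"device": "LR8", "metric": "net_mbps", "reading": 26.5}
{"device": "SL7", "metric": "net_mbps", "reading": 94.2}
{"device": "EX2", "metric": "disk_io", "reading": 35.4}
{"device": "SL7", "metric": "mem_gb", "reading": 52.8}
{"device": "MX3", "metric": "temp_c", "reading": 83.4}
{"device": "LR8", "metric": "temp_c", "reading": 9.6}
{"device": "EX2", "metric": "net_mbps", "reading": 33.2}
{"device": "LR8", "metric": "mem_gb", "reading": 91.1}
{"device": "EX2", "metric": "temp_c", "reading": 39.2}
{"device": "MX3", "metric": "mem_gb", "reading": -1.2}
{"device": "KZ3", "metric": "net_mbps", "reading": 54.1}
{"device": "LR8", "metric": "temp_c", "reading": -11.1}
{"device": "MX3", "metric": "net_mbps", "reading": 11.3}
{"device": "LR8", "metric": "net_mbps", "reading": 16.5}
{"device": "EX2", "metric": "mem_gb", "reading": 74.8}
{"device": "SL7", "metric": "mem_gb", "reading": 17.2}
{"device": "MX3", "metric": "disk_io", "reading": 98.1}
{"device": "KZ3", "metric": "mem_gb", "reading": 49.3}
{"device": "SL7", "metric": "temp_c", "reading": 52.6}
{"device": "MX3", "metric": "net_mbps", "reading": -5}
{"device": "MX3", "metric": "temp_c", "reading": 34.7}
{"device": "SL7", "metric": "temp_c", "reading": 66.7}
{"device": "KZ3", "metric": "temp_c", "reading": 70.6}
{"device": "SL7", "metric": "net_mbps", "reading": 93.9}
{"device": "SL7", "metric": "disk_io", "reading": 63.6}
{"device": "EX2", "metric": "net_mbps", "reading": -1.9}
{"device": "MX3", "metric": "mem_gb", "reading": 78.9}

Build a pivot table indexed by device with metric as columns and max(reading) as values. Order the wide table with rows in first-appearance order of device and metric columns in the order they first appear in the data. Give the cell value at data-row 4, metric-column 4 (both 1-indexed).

33.2

With rows in first-appearance order of device, row 4 is device=EX2. metric columns in first-appearance order: temp_c, mem_gb, disk_io, net_mbps; column 4 is net_mbps.
Long rows with device=EX2, metric=net_mbps: max(33.2, -1.9) = 33.2.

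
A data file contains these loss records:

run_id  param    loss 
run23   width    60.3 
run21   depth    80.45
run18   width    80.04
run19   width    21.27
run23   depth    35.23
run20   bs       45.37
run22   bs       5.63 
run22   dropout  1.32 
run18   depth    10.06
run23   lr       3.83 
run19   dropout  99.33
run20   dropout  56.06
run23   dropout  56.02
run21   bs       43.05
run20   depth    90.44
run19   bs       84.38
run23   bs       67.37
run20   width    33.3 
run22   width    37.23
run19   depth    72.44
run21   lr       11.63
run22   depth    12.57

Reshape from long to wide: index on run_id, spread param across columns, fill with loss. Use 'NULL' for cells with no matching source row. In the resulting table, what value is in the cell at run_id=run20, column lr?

NULL

No long-format row has run_id=run20 and param=lr, so the cell is NULL.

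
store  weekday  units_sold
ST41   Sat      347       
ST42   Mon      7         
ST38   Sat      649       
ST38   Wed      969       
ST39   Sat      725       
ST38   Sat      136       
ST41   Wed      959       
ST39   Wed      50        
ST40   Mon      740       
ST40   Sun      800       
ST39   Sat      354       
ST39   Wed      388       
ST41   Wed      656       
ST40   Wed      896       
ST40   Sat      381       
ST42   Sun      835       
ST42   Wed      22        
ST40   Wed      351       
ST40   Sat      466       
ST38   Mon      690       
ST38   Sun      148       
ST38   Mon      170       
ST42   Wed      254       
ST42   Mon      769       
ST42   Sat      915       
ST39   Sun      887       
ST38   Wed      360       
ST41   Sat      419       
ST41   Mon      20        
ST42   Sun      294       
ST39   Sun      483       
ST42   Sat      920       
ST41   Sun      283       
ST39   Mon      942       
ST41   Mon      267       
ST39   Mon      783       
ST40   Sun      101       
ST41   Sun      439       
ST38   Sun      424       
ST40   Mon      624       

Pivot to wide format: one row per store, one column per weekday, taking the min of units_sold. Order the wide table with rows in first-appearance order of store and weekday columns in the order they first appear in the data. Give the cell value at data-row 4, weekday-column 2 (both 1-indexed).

With rows in first-appearance order of store, row 4 is store=ST39. weekday columns in first-appearance order: Sat, Mon, Wed, Sun; column 2 is Mon.
Long rows with store=ST39, weekday=Mon: min(942, 783) = 783.

783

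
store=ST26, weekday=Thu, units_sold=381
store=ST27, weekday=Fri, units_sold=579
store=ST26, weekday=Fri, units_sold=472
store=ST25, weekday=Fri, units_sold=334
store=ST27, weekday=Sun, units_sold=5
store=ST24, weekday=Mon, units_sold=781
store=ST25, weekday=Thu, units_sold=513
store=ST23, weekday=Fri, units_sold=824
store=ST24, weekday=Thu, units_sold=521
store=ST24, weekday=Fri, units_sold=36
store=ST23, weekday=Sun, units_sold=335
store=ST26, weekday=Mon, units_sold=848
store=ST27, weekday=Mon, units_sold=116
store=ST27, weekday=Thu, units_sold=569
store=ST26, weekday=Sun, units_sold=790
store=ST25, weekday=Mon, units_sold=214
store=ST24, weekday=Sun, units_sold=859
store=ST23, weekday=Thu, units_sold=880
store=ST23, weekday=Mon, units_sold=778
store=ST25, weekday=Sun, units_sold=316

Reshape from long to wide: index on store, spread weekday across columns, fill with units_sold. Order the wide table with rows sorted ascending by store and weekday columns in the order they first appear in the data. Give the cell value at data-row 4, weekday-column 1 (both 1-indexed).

381

With rows sorted ascending by store, row 4 is store=ST26. weekday columns in first-appearance order: Thu, Fri, Sun, Mon; column 1 is Thu.
Long rows with store=ST26, weekday=Thu: units_sold = 381.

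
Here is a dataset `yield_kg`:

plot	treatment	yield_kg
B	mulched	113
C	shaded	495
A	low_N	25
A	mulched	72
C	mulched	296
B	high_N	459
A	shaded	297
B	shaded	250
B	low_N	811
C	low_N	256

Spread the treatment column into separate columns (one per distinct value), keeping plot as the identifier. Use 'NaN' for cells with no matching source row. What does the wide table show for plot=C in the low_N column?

256

The long row with plot=C, treatment=low_N has yield_kg=256.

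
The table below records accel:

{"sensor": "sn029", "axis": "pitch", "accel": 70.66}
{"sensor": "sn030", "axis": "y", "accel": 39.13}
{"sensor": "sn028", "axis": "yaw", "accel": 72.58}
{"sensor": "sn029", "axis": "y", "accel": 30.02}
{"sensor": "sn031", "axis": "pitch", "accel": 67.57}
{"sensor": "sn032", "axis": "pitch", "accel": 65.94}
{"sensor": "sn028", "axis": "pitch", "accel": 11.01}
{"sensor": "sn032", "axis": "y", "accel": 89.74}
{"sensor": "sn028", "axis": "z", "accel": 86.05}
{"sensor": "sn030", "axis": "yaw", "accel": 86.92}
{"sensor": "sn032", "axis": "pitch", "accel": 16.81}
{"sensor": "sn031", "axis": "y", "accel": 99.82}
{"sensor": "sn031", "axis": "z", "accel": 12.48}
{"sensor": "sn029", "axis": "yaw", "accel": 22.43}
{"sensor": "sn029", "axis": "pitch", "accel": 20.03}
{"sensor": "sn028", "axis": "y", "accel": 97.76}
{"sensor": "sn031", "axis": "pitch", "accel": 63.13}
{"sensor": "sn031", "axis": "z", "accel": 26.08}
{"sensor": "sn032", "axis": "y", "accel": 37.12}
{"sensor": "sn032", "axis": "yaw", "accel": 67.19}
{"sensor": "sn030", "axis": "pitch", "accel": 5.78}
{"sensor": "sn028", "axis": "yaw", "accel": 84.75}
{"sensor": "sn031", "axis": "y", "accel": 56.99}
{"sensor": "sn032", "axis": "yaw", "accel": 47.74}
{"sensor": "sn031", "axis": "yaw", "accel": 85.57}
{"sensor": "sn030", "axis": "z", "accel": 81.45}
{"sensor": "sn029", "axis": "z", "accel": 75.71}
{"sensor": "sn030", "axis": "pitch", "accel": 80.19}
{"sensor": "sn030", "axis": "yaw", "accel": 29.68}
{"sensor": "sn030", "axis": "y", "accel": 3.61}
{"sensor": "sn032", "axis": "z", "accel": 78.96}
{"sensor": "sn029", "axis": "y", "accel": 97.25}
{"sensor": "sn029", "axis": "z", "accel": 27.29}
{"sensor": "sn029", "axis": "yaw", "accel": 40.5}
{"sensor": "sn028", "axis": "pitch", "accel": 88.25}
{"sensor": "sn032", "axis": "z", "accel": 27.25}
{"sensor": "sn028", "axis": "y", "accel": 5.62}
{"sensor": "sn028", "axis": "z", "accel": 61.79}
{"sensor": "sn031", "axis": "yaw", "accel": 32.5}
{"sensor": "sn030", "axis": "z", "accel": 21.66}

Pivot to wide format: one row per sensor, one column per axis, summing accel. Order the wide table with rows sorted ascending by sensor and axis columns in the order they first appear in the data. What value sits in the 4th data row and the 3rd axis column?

118.07

With rows sorted ascending by sensor, row 4 is sensor=sn031. axis columns in first-appearance order: pitch, y, yaw, z; column 3 is yaw.
Long rows with sensor=sn031, axis=yaw: 85.57 + 32.5 = 118.07.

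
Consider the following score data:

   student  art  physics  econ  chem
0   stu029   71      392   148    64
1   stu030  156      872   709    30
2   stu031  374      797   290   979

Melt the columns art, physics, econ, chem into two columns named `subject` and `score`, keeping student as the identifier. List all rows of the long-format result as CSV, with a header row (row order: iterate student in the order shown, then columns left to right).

Each (student, column) pair becomes one row: 3 × 4 = 12 rows.
For example, (stu029, art) → score=71.

student,subject,score
stu029,art,71
stu029,physics,392
stu029,econ,148
stu029,chem,64
stu030,art,156
stu030,physics,872
stu030,econ,709
stu030,chem,30
stu031,art,374
stu031,physics,797
stu031,econ,290
stu031,chem,979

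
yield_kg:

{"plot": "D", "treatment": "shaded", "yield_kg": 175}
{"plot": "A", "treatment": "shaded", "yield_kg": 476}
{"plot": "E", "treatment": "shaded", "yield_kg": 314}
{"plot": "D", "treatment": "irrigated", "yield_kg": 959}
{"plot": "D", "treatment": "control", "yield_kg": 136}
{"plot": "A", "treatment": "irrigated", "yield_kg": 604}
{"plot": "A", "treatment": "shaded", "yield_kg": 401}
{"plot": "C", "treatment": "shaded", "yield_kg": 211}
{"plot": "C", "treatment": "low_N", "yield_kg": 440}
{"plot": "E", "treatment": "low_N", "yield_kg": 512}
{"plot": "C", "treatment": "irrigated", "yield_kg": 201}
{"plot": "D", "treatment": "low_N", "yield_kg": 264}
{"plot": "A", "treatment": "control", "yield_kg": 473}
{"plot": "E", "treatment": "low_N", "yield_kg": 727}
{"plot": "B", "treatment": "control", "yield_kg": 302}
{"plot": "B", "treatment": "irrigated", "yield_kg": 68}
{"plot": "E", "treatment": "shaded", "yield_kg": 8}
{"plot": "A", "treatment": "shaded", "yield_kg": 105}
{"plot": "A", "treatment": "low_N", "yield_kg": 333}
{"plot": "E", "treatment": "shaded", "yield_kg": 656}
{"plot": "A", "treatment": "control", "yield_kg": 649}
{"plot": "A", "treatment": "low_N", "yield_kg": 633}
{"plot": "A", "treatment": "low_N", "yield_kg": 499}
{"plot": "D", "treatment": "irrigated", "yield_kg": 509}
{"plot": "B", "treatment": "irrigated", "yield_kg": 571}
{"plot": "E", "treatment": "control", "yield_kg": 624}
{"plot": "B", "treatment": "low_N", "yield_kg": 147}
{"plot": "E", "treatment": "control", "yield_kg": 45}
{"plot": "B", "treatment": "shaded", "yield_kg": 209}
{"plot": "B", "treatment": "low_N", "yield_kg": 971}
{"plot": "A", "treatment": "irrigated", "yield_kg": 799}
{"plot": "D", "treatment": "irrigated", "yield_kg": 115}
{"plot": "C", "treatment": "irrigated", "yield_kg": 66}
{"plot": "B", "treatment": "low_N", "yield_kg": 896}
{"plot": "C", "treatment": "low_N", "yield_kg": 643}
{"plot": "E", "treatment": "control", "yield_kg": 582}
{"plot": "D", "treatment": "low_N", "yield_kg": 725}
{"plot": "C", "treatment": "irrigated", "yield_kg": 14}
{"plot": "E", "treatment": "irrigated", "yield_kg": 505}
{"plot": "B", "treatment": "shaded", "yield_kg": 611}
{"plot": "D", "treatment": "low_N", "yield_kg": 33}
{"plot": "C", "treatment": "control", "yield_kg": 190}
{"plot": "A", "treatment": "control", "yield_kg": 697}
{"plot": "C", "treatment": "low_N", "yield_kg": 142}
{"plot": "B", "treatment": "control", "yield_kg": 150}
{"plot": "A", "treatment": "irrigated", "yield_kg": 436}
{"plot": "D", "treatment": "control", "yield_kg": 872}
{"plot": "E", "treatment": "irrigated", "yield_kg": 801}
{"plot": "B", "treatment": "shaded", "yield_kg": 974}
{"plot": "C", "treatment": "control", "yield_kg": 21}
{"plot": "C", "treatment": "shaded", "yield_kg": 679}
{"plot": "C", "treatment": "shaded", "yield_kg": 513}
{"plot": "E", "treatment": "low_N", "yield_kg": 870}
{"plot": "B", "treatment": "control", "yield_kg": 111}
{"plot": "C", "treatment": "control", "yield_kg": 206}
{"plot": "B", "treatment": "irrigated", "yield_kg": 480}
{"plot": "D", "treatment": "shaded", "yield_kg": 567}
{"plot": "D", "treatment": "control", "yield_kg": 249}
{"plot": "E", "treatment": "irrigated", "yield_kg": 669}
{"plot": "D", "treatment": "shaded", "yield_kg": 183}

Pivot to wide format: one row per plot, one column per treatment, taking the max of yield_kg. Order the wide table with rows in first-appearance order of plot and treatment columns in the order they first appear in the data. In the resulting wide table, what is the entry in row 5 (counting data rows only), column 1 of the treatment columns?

974

With rows in first-appearance order of plot, row 5 is plot=B. treatment columns in first-appearance order: shaded, irrigated, control, low_N; column 1 is shaded.
Long rows with plot=B, treatment=shaded: max(209, 611, 974) = 974.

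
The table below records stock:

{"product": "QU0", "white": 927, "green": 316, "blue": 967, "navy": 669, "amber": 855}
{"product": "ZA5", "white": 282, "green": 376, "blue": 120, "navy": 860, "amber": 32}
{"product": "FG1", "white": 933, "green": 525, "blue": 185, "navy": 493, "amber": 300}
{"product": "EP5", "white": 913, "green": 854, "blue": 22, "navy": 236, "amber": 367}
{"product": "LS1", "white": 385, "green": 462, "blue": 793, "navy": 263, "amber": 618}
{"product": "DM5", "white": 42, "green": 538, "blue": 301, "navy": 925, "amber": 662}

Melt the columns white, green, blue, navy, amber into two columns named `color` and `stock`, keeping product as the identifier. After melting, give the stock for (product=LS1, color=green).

Unpivoting turns each (product, wide-column) pair into one long row.
The wide cell at row LS1, column green holds 462, so the long row (LS1, green) has stock=462.

462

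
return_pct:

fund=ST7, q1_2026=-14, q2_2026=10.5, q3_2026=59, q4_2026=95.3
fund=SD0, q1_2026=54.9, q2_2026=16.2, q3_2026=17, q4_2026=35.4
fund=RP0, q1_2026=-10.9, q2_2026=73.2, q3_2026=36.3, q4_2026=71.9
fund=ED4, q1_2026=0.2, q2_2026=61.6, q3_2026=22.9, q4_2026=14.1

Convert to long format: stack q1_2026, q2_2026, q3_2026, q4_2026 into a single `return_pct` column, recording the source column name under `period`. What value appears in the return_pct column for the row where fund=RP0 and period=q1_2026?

-10.9

Unpivoting turns each (fund, wide-column) pair into one long row.
The wide cell at row RP0, column q1_2026 holds -10.9, so the long row (RP0, q1_2026) has return_pct=-10.9.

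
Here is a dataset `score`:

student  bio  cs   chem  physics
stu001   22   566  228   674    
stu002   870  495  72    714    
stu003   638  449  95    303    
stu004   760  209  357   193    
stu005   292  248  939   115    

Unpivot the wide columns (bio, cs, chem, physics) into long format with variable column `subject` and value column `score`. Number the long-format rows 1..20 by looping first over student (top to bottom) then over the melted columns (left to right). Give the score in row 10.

449

20 rows total (5 × 4). Row 10: index ⌊(10-1)/4⌋ = 2 into student → stu003; (10-1) mod 4 = 1 into the melted columns → cs.
So row 10 is (stu003, cs, 449); score = 449.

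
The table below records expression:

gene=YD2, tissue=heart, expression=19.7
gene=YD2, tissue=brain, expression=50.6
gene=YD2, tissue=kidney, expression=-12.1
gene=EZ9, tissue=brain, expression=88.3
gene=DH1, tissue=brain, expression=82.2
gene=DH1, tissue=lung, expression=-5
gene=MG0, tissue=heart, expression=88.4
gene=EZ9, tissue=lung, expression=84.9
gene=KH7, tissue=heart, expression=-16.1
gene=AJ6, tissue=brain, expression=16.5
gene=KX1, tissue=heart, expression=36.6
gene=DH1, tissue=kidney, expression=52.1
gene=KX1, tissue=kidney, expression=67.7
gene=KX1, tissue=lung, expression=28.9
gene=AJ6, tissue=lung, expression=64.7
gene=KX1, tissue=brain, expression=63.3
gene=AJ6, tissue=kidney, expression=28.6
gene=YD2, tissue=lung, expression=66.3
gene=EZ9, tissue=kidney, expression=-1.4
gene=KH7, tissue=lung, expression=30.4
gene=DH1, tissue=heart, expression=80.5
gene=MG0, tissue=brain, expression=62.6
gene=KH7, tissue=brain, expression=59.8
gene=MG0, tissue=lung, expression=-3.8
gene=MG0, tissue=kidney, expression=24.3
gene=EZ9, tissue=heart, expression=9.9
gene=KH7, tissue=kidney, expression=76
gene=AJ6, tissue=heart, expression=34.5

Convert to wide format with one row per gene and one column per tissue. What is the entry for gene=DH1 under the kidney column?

52.1

Wide layout: rows indexed by gene, columns are the 4 distinct tissue values (heart, brain, kidney, lung).
Cell (gene=DH1, tissue=kidney) draws from the long row where gene=DH1 and tissue=kidney, which has expression=52.1.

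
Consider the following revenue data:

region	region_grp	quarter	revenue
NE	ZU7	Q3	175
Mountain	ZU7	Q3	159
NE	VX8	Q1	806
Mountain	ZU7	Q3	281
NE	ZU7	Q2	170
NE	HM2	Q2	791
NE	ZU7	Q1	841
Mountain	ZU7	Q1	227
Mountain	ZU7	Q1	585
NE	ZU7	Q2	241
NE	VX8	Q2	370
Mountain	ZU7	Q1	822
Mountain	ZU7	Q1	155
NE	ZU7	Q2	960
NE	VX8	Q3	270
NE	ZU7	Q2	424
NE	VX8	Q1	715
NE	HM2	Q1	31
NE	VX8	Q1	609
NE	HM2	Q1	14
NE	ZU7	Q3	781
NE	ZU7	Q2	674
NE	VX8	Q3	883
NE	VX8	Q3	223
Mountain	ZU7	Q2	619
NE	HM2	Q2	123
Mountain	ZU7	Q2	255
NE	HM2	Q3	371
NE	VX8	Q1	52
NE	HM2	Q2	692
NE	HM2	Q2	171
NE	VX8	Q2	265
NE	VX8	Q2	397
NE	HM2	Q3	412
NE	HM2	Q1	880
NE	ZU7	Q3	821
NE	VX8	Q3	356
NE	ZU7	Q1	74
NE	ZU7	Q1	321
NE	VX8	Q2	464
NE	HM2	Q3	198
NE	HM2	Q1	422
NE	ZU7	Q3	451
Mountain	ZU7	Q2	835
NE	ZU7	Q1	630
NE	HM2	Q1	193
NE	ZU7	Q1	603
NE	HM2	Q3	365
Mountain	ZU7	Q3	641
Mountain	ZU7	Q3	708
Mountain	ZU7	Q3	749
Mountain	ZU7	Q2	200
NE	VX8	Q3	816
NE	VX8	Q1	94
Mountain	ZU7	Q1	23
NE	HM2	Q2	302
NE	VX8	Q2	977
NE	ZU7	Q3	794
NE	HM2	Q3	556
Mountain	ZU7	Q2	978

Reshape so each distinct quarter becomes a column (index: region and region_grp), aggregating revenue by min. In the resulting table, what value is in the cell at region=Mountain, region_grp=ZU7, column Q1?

Rows with region=Mountain, region_grp=ZU7 and quarter=Q1: revenue values are 227, 585, 822, 155, 23.
min(227, 585, 822, 155, 23) = 23.

23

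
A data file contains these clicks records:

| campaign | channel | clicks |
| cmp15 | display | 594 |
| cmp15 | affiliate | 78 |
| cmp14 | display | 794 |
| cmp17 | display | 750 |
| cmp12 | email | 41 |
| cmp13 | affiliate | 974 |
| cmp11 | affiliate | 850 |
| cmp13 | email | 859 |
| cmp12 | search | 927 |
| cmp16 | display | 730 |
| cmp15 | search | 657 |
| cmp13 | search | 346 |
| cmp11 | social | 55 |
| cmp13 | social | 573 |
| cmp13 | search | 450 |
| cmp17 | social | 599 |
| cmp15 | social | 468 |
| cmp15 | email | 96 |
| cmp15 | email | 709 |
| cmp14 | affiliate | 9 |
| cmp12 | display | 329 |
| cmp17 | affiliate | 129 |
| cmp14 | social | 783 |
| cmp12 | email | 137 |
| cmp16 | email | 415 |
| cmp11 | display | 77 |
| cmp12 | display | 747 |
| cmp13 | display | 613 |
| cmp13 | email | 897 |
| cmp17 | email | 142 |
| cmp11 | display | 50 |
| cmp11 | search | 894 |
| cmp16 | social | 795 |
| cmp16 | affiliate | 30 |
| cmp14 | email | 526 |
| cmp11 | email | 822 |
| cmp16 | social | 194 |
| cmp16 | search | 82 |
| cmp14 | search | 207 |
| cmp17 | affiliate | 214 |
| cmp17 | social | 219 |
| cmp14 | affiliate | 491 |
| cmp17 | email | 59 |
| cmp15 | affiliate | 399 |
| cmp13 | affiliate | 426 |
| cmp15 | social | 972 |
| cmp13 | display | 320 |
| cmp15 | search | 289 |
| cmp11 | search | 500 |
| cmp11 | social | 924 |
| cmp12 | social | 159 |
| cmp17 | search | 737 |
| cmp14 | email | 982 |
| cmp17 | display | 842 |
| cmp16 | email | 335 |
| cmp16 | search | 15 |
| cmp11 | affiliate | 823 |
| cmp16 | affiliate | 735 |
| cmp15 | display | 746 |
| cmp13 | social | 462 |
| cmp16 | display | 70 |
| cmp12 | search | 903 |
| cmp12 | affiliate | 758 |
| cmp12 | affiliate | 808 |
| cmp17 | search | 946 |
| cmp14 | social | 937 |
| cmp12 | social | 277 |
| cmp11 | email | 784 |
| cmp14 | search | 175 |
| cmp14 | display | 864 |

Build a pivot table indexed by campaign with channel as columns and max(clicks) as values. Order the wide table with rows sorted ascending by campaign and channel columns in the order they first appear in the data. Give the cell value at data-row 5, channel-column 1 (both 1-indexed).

With rows sorted ascending by campaign, row 5 is campaign=cmp15. channel columns in first-appearance order: display, affiliate, email, search, social; column 1 is display.
Long rows with campaign=cmp15, channel=display: max(594, 746) = 746.

746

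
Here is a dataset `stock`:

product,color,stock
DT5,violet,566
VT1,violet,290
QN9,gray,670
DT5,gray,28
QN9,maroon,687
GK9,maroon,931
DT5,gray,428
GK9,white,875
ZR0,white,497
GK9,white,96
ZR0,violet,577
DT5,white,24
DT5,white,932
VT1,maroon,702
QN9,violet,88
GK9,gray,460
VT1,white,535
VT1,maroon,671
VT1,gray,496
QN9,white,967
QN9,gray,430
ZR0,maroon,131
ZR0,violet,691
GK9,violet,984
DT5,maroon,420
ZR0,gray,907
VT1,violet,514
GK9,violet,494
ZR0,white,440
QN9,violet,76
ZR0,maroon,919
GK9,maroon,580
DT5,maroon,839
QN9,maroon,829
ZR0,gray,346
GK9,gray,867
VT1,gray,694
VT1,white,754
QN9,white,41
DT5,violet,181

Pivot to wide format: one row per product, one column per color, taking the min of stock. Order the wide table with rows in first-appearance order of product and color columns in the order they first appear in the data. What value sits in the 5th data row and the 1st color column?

With rows in first-appearance order of product, row 5 is product=ZR0. color columns in first-appearance order: violet, gray, maroon, white; column 1 is violet.
Long rows with product=ZR0, color=violet: min(577, 691) = 577.

577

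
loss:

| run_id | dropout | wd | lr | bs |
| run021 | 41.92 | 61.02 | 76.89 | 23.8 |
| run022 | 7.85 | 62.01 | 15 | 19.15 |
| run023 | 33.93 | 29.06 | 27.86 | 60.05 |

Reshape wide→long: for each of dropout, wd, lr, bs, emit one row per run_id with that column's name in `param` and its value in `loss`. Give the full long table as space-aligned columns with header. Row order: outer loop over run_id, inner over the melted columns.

run_id  param    loss 
run021  dropout  41.92
run021  wd       61.02
run021  lr       76.89
run021  bs       23.8 
run022  dropout  7.85 
run022  wd       62.01
run022  lr       15   
run022  bs       19.15
run023  dropout  33.93
run023  wd       29.06
run023  lr       27.86
run023  bs       60.05

Each (run_id, column) pair becomes one row: 3 × 4 = 12 rows.
For example, (run021, dropout) → loss=41.92.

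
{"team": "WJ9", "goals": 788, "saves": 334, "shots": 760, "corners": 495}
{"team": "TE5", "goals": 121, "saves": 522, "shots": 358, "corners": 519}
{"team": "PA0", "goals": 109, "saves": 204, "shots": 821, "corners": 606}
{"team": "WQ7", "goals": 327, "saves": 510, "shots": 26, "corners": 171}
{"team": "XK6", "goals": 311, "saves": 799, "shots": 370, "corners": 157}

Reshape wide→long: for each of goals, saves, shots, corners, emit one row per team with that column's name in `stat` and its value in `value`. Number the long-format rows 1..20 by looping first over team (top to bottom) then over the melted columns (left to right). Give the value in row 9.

20 rows total (5 × 4). Row 9: index ⌊(9-1)/4⌋ = 2 into team → PA0; (9-1) mod 4 = 0 into the melted columns → goals.
So row 9 is (PA0, goals, 109); value = 109.

109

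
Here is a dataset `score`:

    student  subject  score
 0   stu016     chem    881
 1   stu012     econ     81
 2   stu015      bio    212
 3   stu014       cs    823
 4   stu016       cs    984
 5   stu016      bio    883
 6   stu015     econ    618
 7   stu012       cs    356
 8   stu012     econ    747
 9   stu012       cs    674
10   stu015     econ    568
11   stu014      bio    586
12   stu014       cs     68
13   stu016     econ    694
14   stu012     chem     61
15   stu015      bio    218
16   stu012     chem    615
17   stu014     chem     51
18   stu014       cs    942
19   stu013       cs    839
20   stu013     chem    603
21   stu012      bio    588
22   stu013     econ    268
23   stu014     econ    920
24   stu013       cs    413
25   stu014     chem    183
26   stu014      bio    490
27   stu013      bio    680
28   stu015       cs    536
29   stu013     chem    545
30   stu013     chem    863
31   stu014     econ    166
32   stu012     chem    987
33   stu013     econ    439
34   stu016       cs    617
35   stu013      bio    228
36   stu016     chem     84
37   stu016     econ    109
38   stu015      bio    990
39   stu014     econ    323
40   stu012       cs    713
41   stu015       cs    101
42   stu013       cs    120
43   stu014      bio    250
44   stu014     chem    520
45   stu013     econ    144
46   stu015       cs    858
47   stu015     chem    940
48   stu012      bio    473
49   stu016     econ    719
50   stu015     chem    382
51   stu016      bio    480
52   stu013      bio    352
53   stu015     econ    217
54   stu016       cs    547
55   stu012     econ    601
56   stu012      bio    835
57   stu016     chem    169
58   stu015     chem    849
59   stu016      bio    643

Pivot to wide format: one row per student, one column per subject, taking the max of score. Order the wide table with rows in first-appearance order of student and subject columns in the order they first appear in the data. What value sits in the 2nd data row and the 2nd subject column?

747

With rows in first-appearance order of student, row 2 is student=stu012. subject columns in first-appearance order: chem, econ, bio, cs; column 2 is econ.
Long rows with student=stu012, subject=econ: max(81, 747, 601) = 747.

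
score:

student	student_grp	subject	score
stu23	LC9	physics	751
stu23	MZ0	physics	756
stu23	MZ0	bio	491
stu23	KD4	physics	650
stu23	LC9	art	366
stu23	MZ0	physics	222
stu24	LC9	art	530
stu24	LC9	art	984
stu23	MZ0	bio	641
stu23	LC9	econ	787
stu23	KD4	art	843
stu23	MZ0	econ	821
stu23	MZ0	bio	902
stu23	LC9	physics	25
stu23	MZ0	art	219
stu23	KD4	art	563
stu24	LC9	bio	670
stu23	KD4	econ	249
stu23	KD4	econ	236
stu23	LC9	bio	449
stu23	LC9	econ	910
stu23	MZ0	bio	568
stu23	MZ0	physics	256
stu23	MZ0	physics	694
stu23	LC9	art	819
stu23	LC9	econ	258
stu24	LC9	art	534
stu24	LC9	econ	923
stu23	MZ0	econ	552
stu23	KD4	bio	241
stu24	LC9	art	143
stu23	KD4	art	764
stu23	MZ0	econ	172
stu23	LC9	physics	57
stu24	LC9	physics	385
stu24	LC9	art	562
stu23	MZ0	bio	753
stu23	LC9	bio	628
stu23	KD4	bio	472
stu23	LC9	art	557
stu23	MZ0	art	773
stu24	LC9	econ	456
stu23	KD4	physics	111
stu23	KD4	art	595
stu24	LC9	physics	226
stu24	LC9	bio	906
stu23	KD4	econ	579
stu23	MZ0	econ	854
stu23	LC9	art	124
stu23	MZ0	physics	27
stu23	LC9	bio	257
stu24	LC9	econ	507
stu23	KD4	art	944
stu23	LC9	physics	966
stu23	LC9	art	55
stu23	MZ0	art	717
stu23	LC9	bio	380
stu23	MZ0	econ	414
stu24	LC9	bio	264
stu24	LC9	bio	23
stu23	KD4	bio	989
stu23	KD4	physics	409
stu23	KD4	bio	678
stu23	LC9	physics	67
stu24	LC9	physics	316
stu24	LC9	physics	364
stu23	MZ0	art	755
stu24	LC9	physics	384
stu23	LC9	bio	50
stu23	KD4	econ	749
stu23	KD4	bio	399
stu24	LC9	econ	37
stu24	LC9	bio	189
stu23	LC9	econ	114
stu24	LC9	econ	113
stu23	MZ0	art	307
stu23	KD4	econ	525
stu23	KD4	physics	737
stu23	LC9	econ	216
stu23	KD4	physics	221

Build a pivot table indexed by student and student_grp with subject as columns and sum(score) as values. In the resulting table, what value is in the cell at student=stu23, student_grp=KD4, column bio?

2779

Rows with student=stu23, student_grp=KD4 and subject=bio: score values are 241, 472, 989, 678, 399.
241 + 472 + 989 + 678 + 399 = 2779.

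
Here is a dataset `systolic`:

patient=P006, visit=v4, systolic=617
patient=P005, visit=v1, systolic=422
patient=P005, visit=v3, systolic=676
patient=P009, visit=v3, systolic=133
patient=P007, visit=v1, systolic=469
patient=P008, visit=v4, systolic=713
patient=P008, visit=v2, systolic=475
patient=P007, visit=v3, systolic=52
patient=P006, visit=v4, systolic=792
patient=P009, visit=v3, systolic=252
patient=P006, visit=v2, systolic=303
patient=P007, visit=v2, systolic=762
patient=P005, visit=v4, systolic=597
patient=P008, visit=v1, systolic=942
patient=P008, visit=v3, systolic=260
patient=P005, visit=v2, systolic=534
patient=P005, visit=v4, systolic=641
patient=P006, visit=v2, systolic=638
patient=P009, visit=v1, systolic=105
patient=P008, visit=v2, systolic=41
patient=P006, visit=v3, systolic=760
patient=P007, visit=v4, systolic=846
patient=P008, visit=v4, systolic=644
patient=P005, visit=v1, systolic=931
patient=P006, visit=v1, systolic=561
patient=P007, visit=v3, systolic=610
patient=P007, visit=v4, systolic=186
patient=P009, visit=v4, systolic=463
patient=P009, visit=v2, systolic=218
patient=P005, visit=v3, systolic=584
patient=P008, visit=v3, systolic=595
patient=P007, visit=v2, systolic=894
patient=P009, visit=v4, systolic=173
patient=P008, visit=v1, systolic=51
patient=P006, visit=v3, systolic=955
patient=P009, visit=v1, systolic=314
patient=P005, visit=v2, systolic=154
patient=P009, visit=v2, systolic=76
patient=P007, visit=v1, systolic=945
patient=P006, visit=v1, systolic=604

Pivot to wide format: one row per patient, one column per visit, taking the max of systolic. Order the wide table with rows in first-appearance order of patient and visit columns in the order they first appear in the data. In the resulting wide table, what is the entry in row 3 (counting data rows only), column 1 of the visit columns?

With rows in first-appearance order of patient, row 3 is patient=P009. visit columns in first-appearance order: v4, v1, v3, v2; column 1 is v4.
Long rows with patient=P009, visit=v4: max(463, 173) = 463.

463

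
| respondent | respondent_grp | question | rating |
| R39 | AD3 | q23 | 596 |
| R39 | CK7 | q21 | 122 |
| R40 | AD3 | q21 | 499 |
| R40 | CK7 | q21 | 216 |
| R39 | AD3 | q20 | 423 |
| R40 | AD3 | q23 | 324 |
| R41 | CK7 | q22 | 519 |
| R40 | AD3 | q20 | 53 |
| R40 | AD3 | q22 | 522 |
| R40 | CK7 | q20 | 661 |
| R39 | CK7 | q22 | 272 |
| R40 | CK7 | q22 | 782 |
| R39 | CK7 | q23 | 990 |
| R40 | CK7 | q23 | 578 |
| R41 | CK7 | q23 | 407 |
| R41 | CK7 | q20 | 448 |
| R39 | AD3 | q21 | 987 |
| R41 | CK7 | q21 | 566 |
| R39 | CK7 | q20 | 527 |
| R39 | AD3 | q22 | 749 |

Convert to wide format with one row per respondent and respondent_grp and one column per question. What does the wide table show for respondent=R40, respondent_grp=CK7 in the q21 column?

Wide layout: rows indexed by respondent and respondent_grp, columns are the 4 distinct question values (q23, q21, q20, q22).
Cell (respondent=R40, respondent_grp=CK7, question=q21) draws from the long row where respondent=R40, respondent_grp=CK7 and question=q21, which has rating=216.

216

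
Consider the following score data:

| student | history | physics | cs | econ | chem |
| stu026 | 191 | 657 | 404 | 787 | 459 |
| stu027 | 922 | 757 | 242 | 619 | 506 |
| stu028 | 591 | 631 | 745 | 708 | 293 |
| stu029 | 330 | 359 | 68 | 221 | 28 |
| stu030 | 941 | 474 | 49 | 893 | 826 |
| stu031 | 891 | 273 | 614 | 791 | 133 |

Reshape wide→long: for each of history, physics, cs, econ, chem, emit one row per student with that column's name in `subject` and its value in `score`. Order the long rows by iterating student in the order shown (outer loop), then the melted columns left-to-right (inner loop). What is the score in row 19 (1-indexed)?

30 rows total (6 × 5). Row 19: index ⌊(19-1)/5⌋ = 3 into student → stu029; (19-1) mod 5 = 3 into the melted columns → econ.
So row 19 is (stu029, econ, 221); score = 221.

221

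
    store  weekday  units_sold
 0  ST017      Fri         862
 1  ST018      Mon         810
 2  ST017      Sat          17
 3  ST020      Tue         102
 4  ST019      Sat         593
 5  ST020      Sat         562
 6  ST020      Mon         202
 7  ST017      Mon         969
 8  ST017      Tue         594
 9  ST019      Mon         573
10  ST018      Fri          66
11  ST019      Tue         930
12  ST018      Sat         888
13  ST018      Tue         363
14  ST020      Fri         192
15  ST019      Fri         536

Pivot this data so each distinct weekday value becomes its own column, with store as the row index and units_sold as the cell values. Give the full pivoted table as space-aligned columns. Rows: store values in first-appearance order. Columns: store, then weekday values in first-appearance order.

Columns: store plus the 4 distinct weekday values (Fri, Mon, Sat, Tue).
For example, row ST017 column Fri takes units_sold=862 from the long row (ST017, Fri).

store  Fri  Mon  Sat  Tue
ST017  862  969  17   594
ST018  66   810  888  363
ST020  192  202  562  102
ST019  536  573  593  930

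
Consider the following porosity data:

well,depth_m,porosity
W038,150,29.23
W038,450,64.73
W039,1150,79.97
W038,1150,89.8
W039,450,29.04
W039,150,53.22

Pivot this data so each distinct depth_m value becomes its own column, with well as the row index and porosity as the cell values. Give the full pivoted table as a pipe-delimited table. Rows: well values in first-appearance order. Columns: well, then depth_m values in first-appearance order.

| well | 150 | 450 | 1150 |
| W038 | 29.23 | 64.73 | 89.8 |
| W039 | 53.22 | 29.04 | 79.97 |

Columns: well plus the 3 distinct depth_m values (150, 450, 1150).
For example, row W038 column 150 takes porosity=29.23 from the long row (W038, 150).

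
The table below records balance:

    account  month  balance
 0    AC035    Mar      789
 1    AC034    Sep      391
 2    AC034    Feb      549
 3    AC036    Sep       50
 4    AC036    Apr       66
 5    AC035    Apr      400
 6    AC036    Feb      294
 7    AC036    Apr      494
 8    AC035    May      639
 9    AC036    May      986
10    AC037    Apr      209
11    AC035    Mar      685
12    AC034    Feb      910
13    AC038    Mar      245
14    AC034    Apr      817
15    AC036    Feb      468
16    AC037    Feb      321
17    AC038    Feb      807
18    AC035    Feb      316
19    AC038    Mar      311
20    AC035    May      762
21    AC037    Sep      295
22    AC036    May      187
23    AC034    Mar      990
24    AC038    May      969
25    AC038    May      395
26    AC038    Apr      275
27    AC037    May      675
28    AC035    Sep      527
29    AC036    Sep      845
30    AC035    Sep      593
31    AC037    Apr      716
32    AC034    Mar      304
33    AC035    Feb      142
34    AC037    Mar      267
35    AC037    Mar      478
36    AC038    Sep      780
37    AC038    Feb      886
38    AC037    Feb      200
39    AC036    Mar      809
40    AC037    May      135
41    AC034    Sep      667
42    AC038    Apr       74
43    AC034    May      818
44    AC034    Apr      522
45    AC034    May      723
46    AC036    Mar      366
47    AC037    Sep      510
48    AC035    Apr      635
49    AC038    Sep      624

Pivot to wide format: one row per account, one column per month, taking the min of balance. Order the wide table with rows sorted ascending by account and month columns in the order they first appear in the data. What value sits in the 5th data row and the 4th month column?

With rows sorted ascending by account, row 5 is account=AC038. month columns in first-appearance order: Mar, Sep, Feb, Apr, May; column 4 is Apr.
Long rows with account=AC038, month=Apr: min(275, 74) = 74.

74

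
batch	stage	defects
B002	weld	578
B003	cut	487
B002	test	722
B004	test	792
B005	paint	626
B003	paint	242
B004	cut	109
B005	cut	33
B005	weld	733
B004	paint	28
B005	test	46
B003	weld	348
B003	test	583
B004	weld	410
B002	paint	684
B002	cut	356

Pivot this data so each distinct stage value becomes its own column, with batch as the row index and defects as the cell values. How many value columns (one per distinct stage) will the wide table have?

4 distinct stage values: weld, test, paint, cut.

4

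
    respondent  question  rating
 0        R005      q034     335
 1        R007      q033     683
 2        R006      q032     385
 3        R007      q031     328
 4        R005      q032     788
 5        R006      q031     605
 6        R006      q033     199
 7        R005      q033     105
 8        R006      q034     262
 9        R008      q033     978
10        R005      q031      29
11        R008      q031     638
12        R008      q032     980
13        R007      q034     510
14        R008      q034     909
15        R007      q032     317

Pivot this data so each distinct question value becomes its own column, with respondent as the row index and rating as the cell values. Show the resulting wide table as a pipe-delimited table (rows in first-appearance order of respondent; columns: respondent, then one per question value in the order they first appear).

Columns: respondent plus the 4 distinct question values (q034, q033, q032, q031).
For example, row R005 column q034 takes rating=335 from the long row (R005, q034).

| respondent | q034 | q033 | q032 | q031 |
| R005 | 335 | 105 | 788 | 29 |
| R007 | 510 | 683 | 317 | 328 |
| R006 | 262 | 199 | 385 | 605 |
| R008 | 909 | 978 | 980 | 638 |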